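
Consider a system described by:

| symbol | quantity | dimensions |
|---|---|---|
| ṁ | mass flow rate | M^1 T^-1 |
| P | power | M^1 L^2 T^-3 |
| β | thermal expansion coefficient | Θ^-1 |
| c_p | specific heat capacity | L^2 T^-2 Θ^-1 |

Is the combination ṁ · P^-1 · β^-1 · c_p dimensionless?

Sum the exponent of each base dimension across the product:
  M: [ṁ]_M − [P]_M − [β]_M + [c_p]_M = (1) − (1) − (0) + (0) = 0
  L: [ṁ]_L − [P]_L − [β]_L + [c_p]_L = (0) − (2) − (0) + (2) = 0
  T: [ṁ]_T − [P]_T − [β]_T + [c_p]_T = (-1) − (-3) − (0) + (-2) = 0
  Θ: [ṁ]_Θ − [P]_Θ − [β]_Θ + [c_p]_Θ = (0) − (0) − (-1) + (-1) = 0
All base exponents vanish — dimensionless.

yes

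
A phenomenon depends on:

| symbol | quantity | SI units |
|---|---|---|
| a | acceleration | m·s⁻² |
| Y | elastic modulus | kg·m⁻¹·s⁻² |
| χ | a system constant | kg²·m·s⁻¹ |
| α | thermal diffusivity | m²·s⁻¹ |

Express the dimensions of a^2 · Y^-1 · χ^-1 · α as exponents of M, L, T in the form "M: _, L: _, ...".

M: -3, L: 4, T: -2

Collect each base-dimension exponent across the product:
  M: 2·(0) − (1) − (2) + (0) = -3
  L: 2·(1) − (-1) − (1) + (2) = 4
  T: 2·(-2) − (-2) − (-1) + (-1) = -2
So the dimensions are [M⁻³ L⁴ T⁻²].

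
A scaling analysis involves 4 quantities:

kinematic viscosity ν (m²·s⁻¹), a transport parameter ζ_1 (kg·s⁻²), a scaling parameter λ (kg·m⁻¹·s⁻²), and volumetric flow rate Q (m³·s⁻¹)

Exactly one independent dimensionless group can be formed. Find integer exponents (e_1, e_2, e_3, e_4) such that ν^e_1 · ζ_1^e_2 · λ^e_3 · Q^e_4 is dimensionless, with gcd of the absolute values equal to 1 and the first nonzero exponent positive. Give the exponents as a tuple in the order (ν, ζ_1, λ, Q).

(1, 1, -1, -1)

M: e_1·(0) + e_2·(1) + e_3·(1) + e_4·(0) = 0
L: e_1·(2) + e_2·(0) + e_3·(-1) + e_4·(3) = 0
T: e_1·(-1) + e_2·(-2) + e_3·(-2) + e_4·(-1) = 0
Solving this homogeneous linear system for the smallest-integer solution (first nonzero entry positive) gives (1, 1, -1, -1).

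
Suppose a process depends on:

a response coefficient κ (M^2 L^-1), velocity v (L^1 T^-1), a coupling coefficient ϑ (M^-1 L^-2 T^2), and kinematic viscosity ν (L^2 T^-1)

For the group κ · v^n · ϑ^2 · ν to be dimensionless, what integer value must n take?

Balance the L exponent: (1)·n from v, plus (-1) + 2·(-2) + (2) = -3 from the rest, must sum to zero.
n − 3 = 0, so n = 3.

3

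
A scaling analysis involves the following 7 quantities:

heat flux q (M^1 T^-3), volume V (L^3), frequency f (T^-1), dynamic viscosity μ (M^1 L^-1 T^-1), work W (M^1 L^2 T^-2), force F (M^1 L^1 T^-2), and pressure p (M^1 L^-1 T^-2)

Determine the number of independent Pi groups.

4

There are 7 variables and 3 base dimensions (M, L, T).
The dimension matrix has rank 3.
Independent dimensionless groups: 7 − 3 = 4.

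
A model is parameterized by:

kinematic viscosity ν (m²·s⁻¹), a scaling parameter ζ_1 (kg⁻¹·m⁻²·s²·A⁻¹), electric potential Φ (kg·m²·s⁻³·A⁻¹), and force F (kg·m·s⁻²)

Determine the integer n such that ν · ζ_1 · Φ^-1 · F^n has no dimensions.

Balance the M exponent: (1)·n from F, plus (0) + (-1) − (1) = -2 from the rest, must sum to zero.
n − 2 = 0, so n = 2.

2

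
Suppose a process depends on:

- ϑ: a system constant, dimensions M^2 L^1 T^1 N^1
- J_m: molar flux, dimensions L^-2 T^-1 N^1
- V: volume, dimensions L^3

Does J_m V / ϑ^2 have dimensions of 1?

no

Sum the exponent of each base dimension across the product:
  M: −2·[ϑ]_M + [J_m]_M + [V]_M = −2·(2) + (0) + (0) = -4
  L: −2·[ϑ]_L + [J_m]_L + [V]_L = −2·(1) + (-2) + (3) = -1
  T: −2·[ϑ]_T + [J_m]_T + [V]_T = −2·(1) + (-1) + (0) = -3
  N: −2·[ϑ]_N + [J_m]_N + [V]_N = −2·(1) + (1) + (0) = -1
Net dimensions [M⁻⁴ L⁻¹ T⁻³ N⁻¹] ≠ [1] — not dimensionless.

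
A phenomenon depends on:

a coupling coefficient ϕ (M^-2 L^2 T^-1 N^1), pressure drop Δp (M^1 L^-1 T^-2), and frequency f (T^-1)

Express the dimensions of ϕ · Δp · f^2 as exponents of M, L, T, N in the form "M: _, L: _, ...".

M: -1, L: 1, T: -5, N: 1

Collect each base-dimension exponent across the product:
  M: (-2) + (1) + 2·(0) = -1
  L: (2) + (-1) + 2·(0) = 1
  T: (-1) + (-2) + 2·(-1) = -5
  N: (1) + (0) + 2·(0) = 1
So the dimensions are [M⁻¹ L T⁻⁵ N].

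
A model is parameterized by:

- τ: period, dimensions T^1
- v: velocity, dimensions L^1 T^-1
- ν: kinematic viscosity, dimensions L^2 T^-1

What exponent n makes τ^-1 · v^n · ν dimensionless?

Balance the L exponent: (1)·n from v, plus −(0) + (2) = 2 from the rest, must sum to zero.
n + 2 = 0, so n = -2.

-2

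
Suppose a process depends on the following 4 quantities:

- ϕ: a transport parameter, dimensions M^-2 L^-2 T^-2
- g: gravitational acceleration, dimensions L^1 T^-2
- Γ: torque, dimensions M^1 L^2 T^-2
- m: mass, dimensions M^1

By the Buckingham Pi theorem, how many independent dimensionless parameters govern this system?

There are 4 variables and 3 base dimensions (M, L, T).
The dimension matrix has rank 3.
Independent dimensionless groups: 4 − 3 = 1.

1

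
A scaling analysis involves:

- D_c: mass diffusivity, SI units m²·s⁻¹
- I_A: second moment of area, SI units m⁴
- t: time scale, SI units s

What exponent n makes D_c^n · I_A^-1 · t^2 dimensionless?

Balance the L exponent: (2)·n from D_c, plus −(4) + 2·(0) = -4 from the rest, must sum to zero.
2n − 4 = 0, so n = 2.

2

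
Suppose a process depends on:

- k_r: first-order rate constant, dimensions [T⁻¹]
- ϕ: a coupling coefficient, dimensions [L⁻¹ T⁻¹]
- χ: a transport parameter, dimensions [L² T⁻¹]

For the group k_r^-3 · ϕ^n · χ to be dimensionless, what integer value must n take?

Balance the L exponent: (-1)·n from ϕ, plus −3·(0) + (2) = 2 from the rest, must sum to zero.
−n + 2 = 0, so n = 2.

2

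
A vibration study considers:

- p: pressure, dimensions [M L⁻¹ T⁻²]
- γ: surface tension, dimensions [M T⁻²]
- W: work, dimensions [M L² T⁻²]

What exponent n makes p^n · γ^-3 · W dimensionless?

Balance the M exponent: (1)·n from p, plus −3·(1) + (1) = -2 from the rest, must sum to zero.
n − 2 = 0, so n = 2.

2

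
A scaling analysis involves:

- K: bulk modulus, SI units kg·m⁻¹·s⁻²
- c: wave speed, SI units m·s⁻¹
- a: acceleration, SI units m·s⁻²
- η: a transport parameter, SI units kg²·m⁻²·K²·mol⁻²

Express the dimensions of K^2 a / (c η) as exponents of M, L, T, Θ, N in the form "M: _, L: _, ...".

M: 0, L: 0, T: -5, Θ: -2, N: 2

Collect each base-dimension exponent across the product:
  M: 2·(1) − (0) + (0) − (2) = 0
  L: 2·(-1) − (1) + (1) − (-2) = 0
  T: 2·(-2) − (-1) + (-2) − (0) = -5
  Θ: 2·(0) − (0) + (0) − (2) = -2
  N: 2·(0) − (0) + (0) − (-2) = 2
So the dimensions are [T⁻⁵ Θ⁻² N²].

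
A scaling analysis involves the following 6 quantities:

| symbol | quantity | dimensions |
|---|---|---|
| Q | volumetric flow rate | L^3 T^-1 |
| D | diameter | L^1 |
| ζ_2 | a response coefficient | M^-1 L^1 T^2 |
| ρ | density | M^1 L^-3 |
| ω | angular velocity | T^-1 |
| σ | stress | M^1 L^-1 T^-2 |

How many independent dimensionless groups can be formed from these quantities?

3

There are 6 variables and 3 base dimensions (M, L, T).
The dimension matrix has rank 3.
Independent dimensionless groups: 6 − 3 = 3.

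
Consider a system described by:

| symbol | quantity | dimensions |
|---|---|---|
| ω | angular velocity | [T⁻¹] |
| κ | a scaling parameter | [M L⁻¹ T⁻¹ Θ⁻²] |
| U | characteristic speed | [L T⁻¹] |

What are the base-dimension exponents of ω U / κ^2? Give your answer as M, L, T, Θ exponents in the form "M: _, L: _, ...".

Collect each base-dimension exponent across the product:
  M: (0) − 2·(1) + (0) = -2
  L: (0) − 2·(-1) + (1) = 3
  T: (-1) − 2·(-1) + (-1) = 0
  Θ: (0) − 2·(-2) + (0) = 4
So the dimensions are [M⁻² L³ Θ⁴].

M: -2, L: 3, T: 0, Θ: 4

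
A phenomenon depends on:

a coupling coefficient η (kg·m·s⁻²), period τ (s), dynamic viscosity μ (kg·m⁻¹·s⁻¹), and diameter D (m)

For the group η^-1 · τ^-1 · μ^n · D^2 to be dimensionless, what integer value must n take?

Balance the M exponent: (1)·n from μ, plus −(1) − (0) + 2·(0) = -1 from the rest, must sum to zero.
n − 1 = 0, so n = 1.

1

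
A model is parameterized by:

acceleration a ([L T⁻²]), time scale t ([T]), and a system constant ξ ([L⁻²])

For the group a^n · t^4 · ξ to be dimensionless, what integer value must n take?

2

Balance the L exponent: (1)·n from a, plus 4·(0) + (-2) = -2 from the rest, must sum to zero.
n − 2 = 0, so n = 2.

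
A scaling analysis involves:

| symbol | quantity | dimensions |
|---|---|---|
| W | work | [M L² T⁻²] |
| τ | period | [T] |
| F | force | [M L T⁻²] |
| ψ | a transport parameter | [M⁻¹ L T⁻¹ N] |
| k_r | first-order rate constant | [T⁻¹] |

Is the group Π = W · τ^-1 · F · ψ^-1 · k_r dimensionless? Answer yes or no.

Sum the exponent of each base dimension across the product:
  M: [W]_M − [τ]_M + [F]_M − [ψ]_M + [k_r]_M = (1) − (0) + (1) − (-1) + (0) = 3
  L: [W]_L − [τ]_L + [F]_L − [ψ]_L + [k_r]_L = (2) − (0) + (1) − (1) + (0) = 2
  T: [W]_T − [τ]_T + [F]_T − [ψ]_T + [k_r]_T = (-2) − (1) + (-2) − (-1) + (-1) = -5
  N: [W]_N − [τ]_N + [F]_N − [ψ]_N + [k_r]_N = (0) − (0) + (0) − (1) + (0) = -1
Net dimensions [M³ L² T⁻⁵ N⁻¹] ≠ [1] — not dimensionless.

no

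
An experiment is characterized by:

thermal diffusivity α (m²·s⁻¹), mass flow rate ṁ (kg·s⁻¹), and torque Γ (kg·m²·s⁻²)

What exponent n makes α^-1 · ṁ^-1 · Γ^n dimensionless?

1

Balance the M exponent: (1)·n from Γ, plus −(0) − (1) = -1 from the rest, must sum to zero.
n − 1 = 0, so n = 1.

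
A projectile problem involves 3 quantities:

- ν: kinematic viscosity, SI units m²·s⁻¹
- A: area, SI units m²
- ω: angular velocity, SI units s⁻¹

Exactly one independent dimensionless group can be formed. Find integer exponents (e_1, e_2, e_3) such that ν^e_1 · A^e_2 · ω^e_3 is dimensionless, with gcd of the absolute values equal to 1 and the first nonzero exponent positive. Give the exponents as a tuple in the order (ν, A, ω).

(1, -1, -1)

L: e_1·(2) + e_2·(2) + e_3·(0) = 0
T: e_1·(-1) + e_2·(0) + e_3·(-1) = 0
Solving this homogeneous linear system for the smallest-integer solution (first nonzero entry positive) gives (1, -1, -1).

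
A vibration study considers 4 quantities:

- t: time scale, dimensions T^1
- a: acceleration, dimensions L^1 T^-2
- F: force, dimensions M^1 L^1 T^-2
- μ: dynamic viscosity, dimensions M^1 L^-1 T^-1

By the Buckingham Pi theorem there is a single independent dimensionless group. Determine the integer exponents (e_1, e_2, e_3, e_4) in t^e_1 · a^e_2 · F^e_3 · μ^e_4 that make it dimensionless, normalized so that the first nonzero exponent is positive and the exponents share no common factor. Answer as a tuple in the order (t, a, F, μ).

(3, 2, -1, 1)

M: e_1·(0) + e_2·(0) + e_3·(1) + e_4·(1) = 0
L: e_1·(0) + e_2·(1) + e_3·(1) + e_4·(-1) = 0
T: e_1·(1) + e_2·(-2) + e_3·(-2) + e_4·(-1) = 0
Solving this homogeneous linear system for the smallest-integer solution (first nonzero entry positive) gives (3, 2, -1, 1).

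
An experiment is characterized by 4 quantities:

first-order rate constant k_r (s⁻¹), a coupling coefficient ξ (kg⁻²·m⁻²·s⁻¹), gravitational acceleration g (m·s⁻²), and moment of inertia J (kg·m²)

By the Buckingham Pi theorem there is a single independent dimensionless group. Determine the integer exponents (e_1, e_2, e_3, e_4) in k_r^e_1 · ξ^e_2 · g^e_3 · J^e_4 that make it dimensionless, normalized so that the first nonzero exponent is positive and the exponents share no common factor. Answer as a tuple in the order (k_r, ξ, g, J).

(3, 1, -2, 2)

M: e_1·(0) + e_2·(-2) + e_3·(0) + e_4·(1) = 0
L: e_1·(0) + e_2·(-2) + e_3·(1) + e_4·(2) = 0
T: e_1·(-1) + e_2·(-1) + e_3·(-2) + e_4·(0) = 0
Solving this homogeneous linear system for the smallest-integer solution (first nonzero entry positive) gives (3, 1, -2, 2).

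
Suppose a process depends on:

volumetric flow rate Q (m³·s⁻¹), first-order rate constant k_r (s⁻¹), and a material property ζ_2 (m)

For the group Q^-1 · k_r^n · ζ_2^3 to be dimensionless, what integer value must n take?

Balance the T exponent: (-1)·n from k_r, plus −(-1) + 3·(0) = 1 from the rest, must sum to zero.
−n + 1 = 0, so n = 1.

1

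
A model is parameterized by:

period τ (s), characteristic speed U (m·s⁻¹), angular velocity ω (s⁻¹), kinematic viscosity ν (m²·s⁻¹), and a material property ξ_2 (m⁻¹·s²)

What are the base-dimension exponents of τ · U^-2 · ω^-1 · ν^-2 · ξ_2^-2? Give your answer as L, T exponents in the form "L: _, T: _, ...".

Collect each base-dimension exponent across the product:
  L: (0) − 2·(1) − (0) − 2·(2) − 2·(-1) = -4
  T: (1) − 2·(-1) − (-1) − 2·(-1) − 2·(2) = 2
So the dimensions are [L⁻⁴ T²].

L: -4, T: 2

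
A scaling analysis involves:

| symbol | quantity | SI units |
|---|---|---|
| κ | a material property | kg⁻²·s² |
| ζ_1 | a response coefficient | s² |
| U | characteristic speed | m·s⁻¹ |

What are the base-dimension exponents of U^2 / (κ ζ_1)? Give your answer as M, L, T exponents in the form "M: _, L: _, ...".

M: 2, L: 2, T: -6

Collect each base-dimension exponent across the product:
  M: −(-2) − (0) + 2·(0) = 2
  L: −(0) − (0) + 2·(1) = 2
  T: −(2) − (2) + 2·(-1) = -6
So the dimensions are [M² L² T⁻⁶].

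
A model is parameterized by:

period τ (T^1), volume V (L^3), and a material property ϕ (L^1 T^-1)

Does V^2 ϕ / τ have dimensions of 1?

Sum the exponent of each base dimension across the product:
  L: −[τ]_L + 2·[V]_L + [ϕ]_L = −(0) + 2·(3) + (1) = 7
  T: −[τ]_T + 2·[V]_T + [ϕ]_T = −(1) + 2·(0) + (-1) = -2
Net dimensions [L⁷ T⁻²] ≠ [1] — not dimensionless.

no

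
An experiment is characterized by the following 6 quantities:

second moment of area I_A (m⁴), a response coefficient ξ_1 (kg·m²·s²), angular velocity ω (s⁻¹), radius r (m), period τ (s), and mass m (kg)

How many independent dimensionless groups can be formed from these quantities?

There are 6 variables and 3 base dimensions (M, L, T).
The dimension matrix has rank 3.
Independent dimensionless groups: 6 − 3 = 3.

3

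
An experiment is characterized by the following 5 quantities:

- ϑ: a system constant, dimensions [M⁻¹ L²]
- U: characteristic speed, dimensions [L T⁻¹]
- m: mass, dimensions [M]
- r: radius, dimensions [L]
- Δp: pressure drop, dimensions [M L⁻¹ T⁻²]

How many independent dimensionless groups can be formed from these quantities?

2

There are 5 variables and 3 base dimensions (M, L, T).
The dimension matrix has rank 3.
Independent dimensionless groups: 5 − 3 = 2.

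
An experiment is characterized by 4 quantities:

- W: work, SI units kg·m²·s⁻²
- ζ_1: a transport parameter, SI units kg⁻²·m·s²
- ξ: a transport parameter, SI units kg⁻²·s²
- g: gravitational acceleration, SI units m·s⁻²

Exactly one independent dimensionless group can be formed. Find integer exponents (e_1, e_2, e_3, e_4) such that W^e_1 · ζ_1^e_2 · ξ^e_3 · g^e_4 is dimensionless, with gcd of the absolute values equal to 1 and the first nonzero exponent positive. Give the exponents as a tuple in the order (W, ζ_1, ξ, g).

(2, -3, 4, -1)

M: e_1·(1) + e_2·(-2) + e_3·(-2) + e_4·(0) = 0
L: e_1·(2) + e_2·(1) + e_3·(0) + e_4·(1) = 0
T: e_1·(-2) + e_2·(2) + e_3·(2) + e_4·(-2) = 0
Solving this homogeneous linear system for the smallest-integer solution (first nonzero entry positive) gives (2, -3, 4, -1).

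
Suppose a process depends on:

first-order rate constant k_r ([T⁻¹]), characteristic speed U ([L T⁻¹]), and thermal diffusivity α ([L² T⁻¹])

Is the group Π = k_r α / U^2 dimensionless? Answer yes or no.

yes

Sum the exponent of each base dimension across the product:
  L: [k_r]_L − 2·[U]_L + [α]_L = (0) − 2·(1) + (2) = 0
  T: [k_r]_T − 2·[U]_T + [α]_T = (-1) − 2·(-1) + (-1) = 0
All base exponents vanish — dimensionless.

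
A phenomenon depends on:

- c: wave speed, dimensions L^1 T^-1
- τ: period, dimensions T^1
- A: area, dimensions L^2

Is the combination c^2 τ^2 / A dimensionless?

Sum the exponent of each base dimension across the product:
  L: 2·[c]_L + 2·[τ]_L − [A]_L = 2·(1) + 2·(0) − (2) = 0
  T: 2·[c]_T + 2·[τ]_T − [A]_T = 2·(-1) + 2·(1) − (0) = 0
All base exponents vanish — dimensionless.

yes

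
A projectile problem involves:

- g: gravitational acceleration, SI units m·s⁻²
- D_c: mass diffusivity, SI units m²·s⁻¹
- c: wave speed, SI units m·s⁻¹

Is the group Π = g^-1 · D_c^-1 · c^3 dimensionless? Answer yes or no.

Sum the exponent of each base dimension across the product:
  L: −[g]_L − [D_c]_L + 3·[c]_L = −(1) − (2) + 3·(1) = 0
  T: −[g]_T − [D_c]_T + 3·[c]_T = −(-2) − (-1) + 3·(-1) = 0
All base exponents vanish — dimensionless.

yes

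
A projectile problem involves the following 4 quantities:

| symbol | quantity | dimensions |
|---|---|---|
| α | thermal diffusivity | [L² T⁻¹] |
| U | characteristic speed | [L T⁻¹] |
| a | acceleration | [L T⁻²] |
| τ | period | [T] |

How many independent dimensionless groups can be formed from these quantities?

2

There are 4 variables and 2 base dimensions (L, T).
The dimension matrix has rank 2.
Independent dimensionless groups: 4 − 2 = 2.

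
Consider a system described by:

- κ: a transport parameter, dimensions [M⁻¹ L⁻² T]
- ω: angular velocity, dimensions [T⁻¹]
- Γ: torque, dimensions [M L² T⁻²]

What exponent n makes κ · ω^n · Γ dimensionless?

-1

Balance the T exponent: (-1)·n from ω, plus (1) + (-2) = -1 from the rest, must sum to zero.
−n − 1 = 0, so n = -1.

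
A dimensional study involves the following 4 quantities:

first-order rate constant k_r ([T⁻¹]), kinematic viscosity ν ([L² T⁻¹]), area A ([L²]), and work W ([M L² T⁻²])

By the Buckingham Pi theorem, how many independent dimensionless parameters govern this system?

1

There are 4 variables and 3 base dimensions (M, L, T).
The dimension matrix has rank 3.
Independent dimensionless groups: 4 − 3 = 1.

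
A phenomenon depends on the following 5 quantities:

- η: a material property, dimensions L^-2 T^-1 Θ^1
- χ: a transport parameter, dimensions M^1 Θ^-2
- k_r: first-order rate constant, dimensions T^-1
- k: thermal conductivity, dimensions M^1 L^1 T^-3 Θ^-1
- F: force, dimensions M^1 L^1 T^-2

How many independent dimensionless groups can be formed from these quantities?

There are 5 variables and 4 base dimensions (M, L, T, Θ).
The dimension matrix has rank 4.
Independent dimensionless groups: 5 − 4 = 1.

1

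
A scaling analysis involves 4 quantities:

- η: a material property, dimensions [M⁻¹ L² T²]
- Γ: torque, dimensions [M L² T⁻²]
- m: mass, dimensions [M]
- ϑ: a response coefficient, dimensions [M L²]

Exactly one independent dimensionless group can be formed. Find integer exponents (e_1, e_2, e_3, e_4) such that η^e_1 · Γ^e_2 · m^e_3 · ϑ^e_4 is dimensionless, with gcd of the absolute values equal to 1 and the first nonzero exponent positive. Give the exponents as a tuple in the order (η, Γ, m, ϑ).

(1, 1, 2, -2)

M: e_1·(-1) + e_2·(1) + e_3·(1) + e_4·(1) = 0
L: e_1·(2) + e_2·(2) + e_3·(0) + e_4·(2) = 0
T: e_1·(2) + e_2·(-2) + e_3·(0) + e_4·(0) = 0
Solving this homogeneous linear system for the smallest-integer solution (first nonzero entry positive) gives (1, 1, 2, -2).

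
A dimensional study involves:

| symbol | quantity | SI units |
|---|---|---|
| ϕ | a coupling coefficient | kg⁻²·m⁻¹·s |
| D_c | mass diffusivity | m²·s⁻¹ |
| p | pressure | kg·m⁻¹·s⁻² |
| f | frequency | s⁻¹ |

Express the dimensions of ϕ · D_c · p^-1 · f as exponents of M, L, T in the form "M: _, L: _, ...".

M: -3, L: 2, T: 1

Collect each base-dimension exponent across the product:
  M: (-2) + (0) − (1) + (0) = -3
  L: (-1) + (2) − (-1) + (0) = 2
  T: (1) + (-1) − (-2) + (-1) = 1
So the dimensions are [M⁻³ L² T].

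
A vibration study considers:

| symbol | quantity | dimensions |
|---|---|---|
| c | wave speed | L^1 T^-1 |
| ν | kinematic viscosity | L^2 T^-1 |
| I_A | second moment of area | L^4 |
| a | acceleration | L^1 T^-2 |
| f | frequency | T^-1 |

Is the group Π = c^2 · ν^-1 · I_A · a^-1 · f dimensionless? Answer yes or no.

no

Sum the exponent of each base dimension across the product:
  L: 2·[c]_L − [ν]_L + [I_A]_L − [a]_L + [f]_L = 2·(1) − (2) + (4) − (1) + (0) = 3
  T: 2·[c]_T − [ν]_T + [I_A]_T − [a]_T + [f]_T = 2·(-1) − (-1) + (0) − (-2) + (-1) = 0
Net dimensions [L³] ≠ [1] — not dimensionless.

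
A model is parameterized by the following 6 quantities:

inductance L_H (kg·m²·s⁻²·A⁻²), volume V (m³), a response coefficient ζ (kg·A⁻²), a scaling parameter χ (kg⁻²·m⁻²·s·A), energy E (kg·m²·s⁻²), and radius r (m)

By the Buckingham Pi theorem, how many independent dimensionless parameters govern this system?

There are 6 variables and 4 base dimensions (M, L, T, I).
The dimension matrix has rank 4.
Independent dimensionless groups: 6 − 4 = 2.

2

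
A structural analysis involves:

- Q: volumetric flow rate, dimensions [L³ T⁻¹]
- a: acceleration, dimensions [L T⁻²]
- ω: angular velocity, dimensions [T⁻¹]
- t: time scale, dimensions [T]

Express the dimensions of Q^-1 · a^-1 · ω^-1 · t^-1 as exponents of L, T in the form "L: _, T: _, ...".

Collect each base-dimension exponent across the product:
  L: −(3) − (1) − (0) − (0) = -4
  T: −(-1) − (-2) − (-1) − (1) = 3
So the dimensions are [L⁻⁴ T³].

L: -4, T: 3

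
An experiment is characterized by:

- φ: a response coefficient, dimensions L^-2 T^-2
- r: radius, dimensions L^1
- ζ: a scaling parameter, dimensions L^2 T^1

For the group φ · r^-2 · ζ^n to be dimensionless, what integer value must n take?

Balance the L exponent: (2)·n from ζ, plus (-2) − 2·(1) = -4 from the rest, must sum to zero.
2n − 4 = 0, so n = 2.

2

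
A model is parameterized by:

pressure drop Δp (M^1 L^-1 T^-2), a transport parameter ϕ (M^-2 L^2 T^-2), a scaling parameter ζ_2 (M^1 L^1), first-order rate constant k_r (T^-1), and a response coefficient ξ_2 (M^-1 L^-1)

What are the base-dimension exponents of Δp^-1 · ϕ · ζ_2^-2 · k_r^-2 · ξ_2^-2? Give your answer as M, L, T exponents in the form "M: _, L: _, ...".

Collect each base-dimension exponent across the product:
  M: −(1) + (-2) − 2·(1) − 2·(0) − 2·(-1) = -3
  L: −(-1) + (2) − 2·(1) − 2·(0) − 2·(-1) = 3
  T: −(-2) + (-2) − 2·(0) − 2·(-1) − 2·(0) = 2
So the dimensions are [M⁻³ L³ T²].

M: -3, L: 3, T: 2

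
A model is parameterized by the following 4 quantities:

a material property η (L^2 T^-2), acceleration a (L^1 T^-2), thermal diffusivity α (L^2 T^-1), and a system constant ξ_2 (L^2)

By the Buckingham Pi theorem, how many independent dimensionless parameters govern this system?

2

There are 4 variables and 2 base dimensions (L, T).
The dimension matrix has rank 2.
Independent dimensionless groups: 4 − 2 = 2.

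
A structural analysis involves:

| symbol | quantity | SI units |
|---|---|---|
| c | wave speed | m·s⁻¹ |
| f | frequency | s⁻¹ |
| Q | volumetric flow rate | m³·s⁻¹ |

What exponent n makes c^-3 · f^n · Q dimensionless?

Balance the T exponent: (-1)·n from f, plus −3·(-1) + (-1) = 2 from the rest, must sum to zero.
−n + 2 = 0, so n = 2.

2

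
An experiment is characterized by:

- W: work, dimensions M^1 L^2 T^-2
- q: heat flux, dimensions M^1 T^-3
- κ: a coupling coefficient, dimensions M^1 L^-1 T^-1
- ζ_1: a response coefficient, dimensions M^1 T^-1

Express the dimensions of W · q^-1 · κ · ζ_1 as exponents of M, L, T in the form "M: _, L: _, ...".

M: 2, L: 1, T: -1

Collect each base-dimension exponent across the product:
  M: (1) − (1) + (1) + (1) = 2
  L: (2) − (0) + (-1) + (0) = 1
  T: (-2) − (-3) + (-1) + (-1) = -1
So the dimensions are [M² L T⁻¹].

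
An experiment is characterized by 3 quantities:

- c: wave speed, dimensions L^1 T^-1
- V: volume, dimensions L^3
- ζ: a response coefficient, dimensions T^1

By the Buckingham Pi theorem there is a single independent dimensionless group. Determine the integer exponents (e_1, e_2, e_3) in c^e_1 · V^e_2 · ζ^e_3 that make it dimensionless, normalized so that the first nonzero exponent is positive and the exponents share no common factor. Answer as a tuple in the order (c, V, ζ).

L: e_1·(1) + e_2·(3) + e_3·(0) = 0
T: e_1·(-1) + e_2·(0) + e_3·(1) = 0
Solving this homogeneous linear system for the smallest-integer solution (first nonzero entry positive) gives (3, -1, 3).

(3, -1, 3)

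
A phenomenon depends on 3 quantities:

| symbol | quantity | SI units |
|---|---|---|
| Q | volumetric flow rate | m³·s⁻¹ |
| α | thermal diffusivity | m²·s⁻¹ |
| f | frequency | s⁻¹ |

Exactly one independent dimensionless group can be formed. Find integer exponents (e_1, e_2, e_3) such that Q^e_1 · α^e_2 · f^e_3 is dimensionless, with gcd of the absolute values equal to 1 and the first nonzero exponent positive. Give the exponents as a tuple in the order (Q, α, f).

(2, -3, 1)

L: e_1·(3) + e_2·(2) + e_3·(0) = 0
T: e_1·(-1) + e_2·(-1) + e_3·(-1) = 0
Solving this homogeneous linear system for the smallest-integer solution (first nonzero entry positive) gives (2, -3, 1).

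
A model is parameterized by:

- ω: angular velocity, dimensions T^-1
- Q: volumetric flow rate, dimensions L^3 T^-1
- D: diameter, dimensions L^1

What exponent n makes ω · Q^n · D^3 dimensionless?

-1

Balance the L exponent: (3)·n from Q, plus (0) + 3·(1) = 3 from the rest, must sum to zero.
3n + 3 = 0, so n = -1.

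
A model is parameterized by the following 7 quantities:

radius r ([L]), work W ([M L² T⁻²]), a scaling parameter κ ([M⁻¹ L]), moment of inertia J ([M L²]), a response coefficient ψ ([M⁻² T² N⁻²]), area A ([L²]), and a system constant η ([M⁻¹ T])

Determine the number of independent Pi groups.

There are 7 variables and 4 base dimensions (M, L, T, N).
The dimension matrix has rank 4.
Independent dimensionless groups: 7 − 4 = 3.

3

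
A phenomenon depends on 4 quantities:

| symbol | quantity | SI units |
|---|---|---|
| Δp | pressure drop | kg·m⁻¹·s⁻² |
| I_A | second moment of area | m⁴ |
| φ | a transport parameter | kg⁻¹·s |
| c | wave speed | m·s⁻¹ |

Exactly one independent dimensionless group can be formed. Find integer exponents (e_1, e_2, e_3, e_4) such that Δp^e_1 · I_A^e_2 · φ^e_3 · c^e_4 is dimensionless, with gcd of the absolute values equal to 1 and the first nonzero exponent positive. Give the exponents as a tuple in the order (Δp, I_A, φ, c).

(2, 1, 2, -2)

M: e_1·(1) + e_2·(0) + e_3·(-1) + e_4·(0) = 0
L: e_1·(-1) + e_2·(4) + e_3·(0) + e_4·(1) = 0
T: e_1·(-2) + e_2·(0) + e_3·(1) + e_4·(-1) = 0
Solving this homogeneous linear system for the smallest-integer solution (first nonzero entry positive) gives (2, 1, 2, -2).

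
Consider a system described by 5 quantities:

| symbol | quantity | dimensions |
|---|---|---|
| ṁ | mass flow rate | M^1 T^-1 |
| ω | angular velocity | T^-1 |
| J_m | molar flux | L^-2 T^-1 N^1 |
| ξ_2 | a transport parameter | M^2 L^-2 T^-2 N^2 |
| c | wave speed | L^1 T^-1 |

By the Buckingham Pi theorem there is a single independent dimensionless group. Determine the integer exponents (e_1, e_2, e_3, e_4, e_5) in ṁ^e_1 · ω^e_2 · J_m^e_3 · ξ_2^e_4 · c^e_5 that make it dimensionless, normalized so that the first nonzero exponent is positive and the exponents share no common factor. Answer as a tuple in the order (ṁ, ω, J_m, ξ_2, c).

(2, -4, 2, -1, 2)

M: e_1·(1) + e_2·(0) + e_3·(0) + e_4·(2) + e_5·(0) = 0
L: e_1·(0) + e_2·(0) + e_3·(-2) + e_4·(-2) + e_5·(1) = 0
T: e_1·(-1) + e_2·(-1) + e_3·(-1) + e_4·(-2) + e_5·(-1) = 0
N: e_1·(0) + e_2·(0) + e_3·(1) + e_4·(2) + e_5·(0) = 0
Solving this homogeneous linear system for the smallest-integer solution (first nonzero entry positive) gives (2, -4, 2, -1, 2).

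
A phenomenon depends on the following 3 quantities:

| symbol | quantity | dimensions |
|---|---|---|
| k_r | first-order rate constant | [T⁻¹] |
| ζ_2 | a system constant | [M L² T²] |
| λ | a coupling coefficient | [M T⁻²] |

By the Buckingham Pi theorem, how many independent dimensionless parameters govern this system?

0

There are 3 variables and 3 base dimensions (M, L, T).
The dimension matrix has rank 3.
Independent dimensionless groups: 3 − 3 = 0.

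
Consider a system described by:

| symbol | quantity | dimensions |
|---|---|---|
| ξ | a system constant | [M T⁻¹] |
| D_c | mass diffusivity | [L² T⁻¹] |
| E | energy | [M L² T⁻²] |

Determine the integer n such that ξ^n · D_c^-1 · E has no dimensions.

-1

Balance the M exponent: (1)·n from ξ, plus −(0) + (1) = 1 from the rest, must sum to zero.
n + 1 = 0, so n = -1.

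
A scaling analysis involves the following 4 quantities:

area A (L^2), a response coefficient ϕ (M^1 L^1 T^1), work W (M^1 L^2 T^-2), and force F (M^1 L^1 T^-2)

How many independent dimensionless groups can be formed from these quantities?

There are 4 variables and 3 base dimensions (M, L, T).
The dimension matrix has rank 3.
Independent dimensionless groups: 4 − 3 = 1.

1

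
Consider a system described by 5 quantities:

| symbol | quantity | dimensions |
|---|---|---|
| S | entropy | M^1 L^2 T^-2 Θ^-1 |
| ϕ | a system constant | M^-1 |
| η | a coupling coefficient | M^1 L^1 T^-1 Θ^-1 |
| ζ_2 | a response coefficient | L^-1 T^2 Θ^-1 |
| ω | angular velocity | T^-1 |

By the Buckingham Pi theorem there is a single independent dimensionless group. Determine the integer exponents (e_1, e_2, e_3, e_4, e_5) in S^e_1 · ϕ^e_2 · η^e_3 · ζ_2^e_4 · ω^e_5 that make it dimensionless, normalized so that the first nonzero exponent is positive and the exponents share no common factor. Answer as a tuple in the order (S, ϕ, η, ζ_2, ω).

(2, -1, -3, 1, 1)

M: e_1·(1) + e_2·(-1) + e_3·(1) + e_4·(0) + e_5·(0) = 0
L: e_1·(2) + e_2·(0) + e_3·(1) + e_4·(-1) + e_5·(0) = 0
T: e_1·(-2) + e_2·(0) + e_3·(-1) + e_4·(2) + e_5·(-1) = 0
Θ: e_1·(-1) + e_2·(0) + e_3·(-1) + e_4·(-1) + e_5·(0) = 0
Solving this homogeneous linear system for the smallest-integer solution (first nonzero entry positive) gives (2, -1, -3, 1, 1).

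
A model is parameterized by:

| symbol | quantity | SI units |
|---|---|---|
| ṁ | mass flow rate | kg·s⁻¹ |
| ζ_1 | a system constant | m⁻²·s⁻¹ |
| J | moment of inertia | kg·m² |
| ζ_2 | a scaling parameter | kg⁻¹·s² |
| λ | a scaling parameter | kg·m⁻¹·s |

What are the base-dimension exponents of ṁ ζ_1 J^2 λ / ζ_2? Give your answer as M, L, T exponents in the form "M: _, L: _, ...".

Collect each base-dimension exponent across the product:
  M: (1) + (0) + 2·(1) − (-1) + (1) = 5
  L: (0) + (-2) + 2·(2) − (0) + (-1) = 1
  T: (-1) + (-1) + 2·(0) − (2) + (1) = -3
So the dimensions are [M⁵ L T⁻³].

M: 5, L: 1, T: -3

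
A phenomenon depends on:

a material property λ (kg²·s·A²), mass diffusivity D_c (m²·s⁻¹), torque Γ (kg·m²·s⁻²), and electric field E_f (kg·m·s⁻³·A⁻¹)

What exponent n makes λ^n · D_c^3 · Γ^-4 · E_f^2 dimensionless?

Balance the M exponent: (2)·n from λ, plus 3·(0) − 4·(1) + 2·(1) = -2 from the rest, must sum to zero.
2n − 2 = 0, so n = 1.

1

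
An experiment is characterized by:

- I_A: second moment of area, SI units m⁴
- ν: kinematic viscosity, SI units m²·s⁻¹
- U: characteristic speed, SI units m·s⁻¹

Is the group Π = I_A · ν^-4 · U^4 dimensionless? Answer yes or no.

Sum the exponent of each base dimension across the product:
  M: [I_A]_M − 4·[ν]_M + 4·[U]_M = (0) − 4·(0) + 4·(0) = 0
  L: [I_A]_L − 4·[ν]_L + 4·[U]_L = (4) − 4·(2) + 4·(1) = 0
  T: [I_A]_T − 4·[ν]_T + 4·[U]_T = (0) − 4·(-1) + 4·(-1) = 0
All base exponents vanish — dimensionless.

yes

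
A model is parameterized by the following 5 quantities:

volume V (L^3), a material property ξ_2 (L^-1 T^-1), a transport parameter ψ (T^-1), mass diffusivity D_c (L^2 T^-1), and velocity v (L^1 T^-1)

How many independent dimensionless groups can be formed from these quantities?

There are 5 variables and 2 base dimensions (L, T).
The dimension matrix has rank 2.
Independent dimensionless groups: 5 − 2 = 3.

3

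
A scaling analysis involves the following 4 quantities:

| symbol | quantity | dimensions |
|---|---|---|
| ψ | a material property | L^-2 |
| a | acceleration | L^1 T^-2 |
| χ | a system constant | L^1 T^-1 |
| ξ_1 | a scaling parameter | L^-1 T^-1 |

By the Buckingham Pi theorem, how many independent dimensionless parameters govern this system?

2

There are 4 variables and 2 base dimensions (L, T).
The dimension matrix has rank 2.
Independent dimensionless groups: 4 − 2 = 2.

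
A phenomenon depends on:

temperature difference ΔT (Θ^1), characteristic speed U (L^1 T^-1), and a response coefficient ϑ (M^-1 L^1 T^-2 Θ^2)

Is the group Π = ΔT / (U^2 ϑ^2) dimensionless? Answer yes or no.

no

Sum the exponent of each base dimension across the product:
  M: [ΔT]_M − 2·[U]_M − 2·[ϑ]_M = (0) − 2·(0) − 2·(-1) = 2
  L: [ΔT]_L − 2·[U]_L − 2·[ϑ]_L = (0) − 2·(1) − 2·(1) = -4
  T: [ΔT]_T − 2·[U]_T − 2·[ϑ]_T = (0) − 2·(-1) − 2·(-2) = 6
  Θ: [ΔT]_Θ − 2·[U]_Θ − 2·[ϑ]_Θ = (1) − 2·(0) − 2·(2) = -3
Net dimensions [M² L⁻⁴ T⁶ Θ⁻³] ≠ [1] — not dimensionless.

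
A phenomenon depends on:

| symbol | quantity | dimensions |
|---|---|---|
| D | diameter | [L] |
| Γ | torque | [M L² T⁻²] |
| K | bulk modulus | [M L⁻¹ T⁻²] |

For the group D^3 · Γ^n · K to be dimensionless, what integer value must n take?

Balance the M exponent: (1)·n from Γ, plus 3·(0) + (1) = 1 from the rest, must sum to zero.
n + 1 = 0, so n = -1.

-1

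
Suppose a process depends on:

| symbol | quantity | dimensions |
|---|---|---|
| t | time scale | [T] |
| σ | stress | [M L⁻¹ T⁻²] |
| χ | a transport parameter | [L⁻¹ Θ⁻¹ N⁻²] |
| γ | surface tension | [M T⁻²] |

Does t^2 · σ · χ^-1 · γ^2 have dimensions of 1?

no

Sum the exponent of each base dimension across the product:
  M: 2·[t]_M + [σ]_M − [χ]_M + 2·[γ]_M = 2·(0) + (1) − (0) + 2·(1) = 3
  L: 2·[t]_L + [σ]_L − [χ]_L + 2·[γ]_L = 2·(0) + (-1) − (-1) + 2·(0) = 0
  T: 2·[t]_T + [σ]_T − [χ]_T + 2·[γ]_T = 2·(1) + (-2) − (0) + 2·(-2) = -4
  Θ: 2·[t]_Θ + [σ]_Θ − [χ]_Θ + 2·[γ]_Θ = 2·(0) + (0) − (-1) + 2·(0) = 1
  N: 2·[t]_N + [σ]_N − [χ]_N + 2·[γ]_N = 2·(0) + (0) − (-2) + 2·(0) = 2
Net dimensions [M³ T⁻⁴ Θ N²] ≠ [1] — not dimensionless.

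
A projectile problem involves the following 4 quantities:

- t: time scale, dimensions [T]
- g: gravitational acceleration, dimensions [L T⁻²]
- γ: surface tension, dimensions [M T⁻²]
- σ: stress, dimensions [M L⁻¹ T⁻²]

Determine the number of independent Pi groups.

1

There are 4 variables and 3 base dimensions (M, L, T).
The dimension matrix has rank 3.
Independent dimensionless groups: 4 − 3 = 1.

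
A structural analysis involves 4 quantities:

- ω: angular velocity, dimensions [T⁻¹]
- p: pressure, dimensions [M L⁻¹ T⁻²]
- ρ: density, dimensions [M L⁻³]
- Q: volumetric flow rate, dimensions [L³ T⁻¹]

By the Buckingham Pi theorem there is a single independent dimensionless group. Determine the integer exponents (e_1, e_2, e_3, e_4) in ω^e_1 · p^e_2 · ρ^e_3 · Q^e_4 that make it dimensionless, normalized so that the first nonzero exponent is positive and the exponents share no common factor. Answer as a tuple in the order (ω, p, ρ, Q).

(4, -3, 3, 2)

M: e_1·(0) + e_2·(1) + e_3·(1) + e_4·(0) = 0
L: e_1·(0) + e_2·(-1) + e_3·(-3) + e_4·(3) = 0
T: e_1·(-1) + e_2·(-2) + e_3·(0) + e_4·(-1) = 0
Solving this homogeneous linear system for the smallest-integer solution (first nonzero entry positive) gives (4, -3, 3, 2).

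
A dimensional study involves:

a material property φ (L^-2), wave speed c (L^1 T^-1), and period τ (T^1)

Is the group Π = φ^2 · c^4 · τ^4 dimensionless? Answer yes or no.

Sum the exponent of each base dimension across the product:
  L: 2·[φ]_L + 4·[c]_L + 4·[τ]_L = 2·(-2) + 4·(1) + 4·(0) = 0
  T: 2·[φ]_T + 4·[c]_T + 4·[τ]_T = 2·(0) + 4·(-1) + 4·(1) = 0
All base exponents vanish — dimensionless.

yes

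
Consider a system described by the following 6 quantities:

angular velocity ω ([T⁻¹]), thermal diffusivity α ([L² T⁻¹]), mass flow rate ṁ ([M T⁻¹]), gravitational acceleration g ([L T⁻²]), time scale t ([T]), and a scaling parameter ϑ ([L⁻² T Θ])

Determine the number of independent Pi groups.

There are 6 variables and 4 base dimensions (M, L, T, Θ).
The dimension matrix has rank 4.
Independent dimensionless groups: 6 − 4 = 2.

2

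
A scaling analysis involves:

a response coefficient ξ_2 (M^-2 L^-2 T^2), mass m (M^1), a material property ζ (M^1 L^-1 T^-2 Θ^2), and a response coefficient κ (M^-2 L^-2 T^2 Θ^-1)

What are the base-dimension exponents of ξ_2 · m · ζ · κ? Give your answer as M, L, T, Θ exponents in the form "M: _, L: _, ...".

M: -2, L: -5, T: 2, Θ: 1

Collect each base-dimension exponent across the product:
  M: (-2) + (1) + (1) + (-2) = -2
  L: (-2) + (0) + (-1) + (-2) = -5
  T: (2) + (0) + (-2) + (2) = 2
  Θ: (0) + (0) + (2) + (-1) = 1
So the dimensions are [M⁻² L⁻⁵ T² Θ].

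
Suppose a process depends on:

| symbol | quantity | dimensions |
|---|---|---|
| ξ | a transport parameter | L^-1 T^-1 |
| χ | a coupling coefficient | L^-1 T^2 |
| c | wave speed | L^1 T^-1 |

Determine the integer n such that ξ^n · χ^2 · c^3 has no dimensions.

Balance the L exponent: (-1)·n from ξ, plus 2·(-1) + 3·(1) = 1 from the rest, must sum to zero.
−n + 1 = 0, so n = 1.

1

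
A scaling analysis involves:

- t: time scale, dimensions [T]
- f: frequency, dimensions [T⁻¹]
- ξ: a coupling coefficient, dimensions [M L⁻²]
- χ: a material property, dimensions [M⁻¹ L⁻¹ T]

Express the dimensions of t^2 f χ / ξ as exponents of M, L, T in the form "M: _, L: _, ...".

M: -2, L: 1, T: 2

Collect each base-dimension exponent across the product:
  M: 2·(0) + (0) − (1) + (-1) = -2
  L: 2·(0) + (0) − (-2) + (-1) = 1
  T: 2·(1) + (-1) − (0) + (1) = 2
So the dimensions are [M⁻² L T²].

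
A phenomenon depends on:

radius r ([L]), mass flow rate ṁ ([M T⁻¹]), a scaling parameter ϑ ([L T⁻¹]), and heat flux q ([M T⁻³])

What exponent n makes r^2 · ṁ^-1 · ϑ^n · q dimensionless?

-2

Balance the L exponent: (1)·n from ϑ, plus 2·(1) − (0) + (0) = 2 from the rest, must sum to zero.
n + 2 = 0, so n = -2.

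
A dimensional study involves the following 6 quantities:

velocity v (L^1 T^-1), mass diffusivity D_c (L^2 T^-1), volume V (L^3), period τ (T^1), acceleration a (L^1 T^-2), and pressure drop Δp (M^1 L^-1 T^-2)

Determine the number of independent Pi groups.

3

There are 6 variables and 3 base dimensions (M, L, T).
The dimension matrix has rank 3.
Independent dimensionless groups: 6 − 3 = 3.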